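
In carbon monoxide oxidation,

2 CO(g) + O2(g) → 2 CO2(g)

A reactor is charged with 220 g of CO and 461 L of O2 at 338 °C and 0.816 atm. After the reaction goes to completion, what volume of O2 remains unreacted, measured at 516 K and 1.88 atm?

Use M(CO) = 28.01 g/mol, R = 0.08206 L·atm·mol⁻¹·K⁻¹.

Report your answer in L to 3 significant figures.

80.5 L

n(CO) = 220 / 28.01 = 7.854 mol
n(O2) = PV/RT = (0.816 × 461) / (0.08206 × 611.15) = 7.501 mol
For 7.854 mol CO, stoichiometry requires (1/2) × 7.854 = 3.927 mol O2; 7.501 mol is available, so CO is limiting.
n(O2) consumed = (1/2) × 7.854 = 3.927 mol; remaining = 7.501 − 3.927 = 3.574 mol
V(O2) = nRT/P = 3.574 × 0.08206 × 516 / 1.88 = 80.50 L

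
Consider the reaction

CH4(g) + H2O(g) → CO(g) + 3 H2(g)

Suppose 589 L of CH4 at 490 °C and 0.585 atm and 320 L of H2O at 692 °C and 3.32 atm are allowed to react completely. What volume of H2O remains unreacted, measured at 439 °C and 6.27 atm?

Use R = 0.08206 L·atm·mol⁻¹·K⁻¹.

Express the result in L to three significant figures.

n(CH4) = PV/RT = (0.585 × 589) / (0.08206 × 763.15) = 5.502 mol
n(H2O) = PV/RT = (3.32 × 320) / (0.08206 × 965.15) = 13.41 mol
For 5.502 mol CH4, stoichiometry requires (1/1) × 5.502 = 5.502 mol H2O; 13.41 mol is available, so CH4 is limiting.
n(H2O) consumed = (1/1) × 5.502 = 5.502 mol; remaining = 13.41 − 5.502 = 7.908 mol
V(H2O) = nRT/P = 7.908 × 0.08206 × 712.15 / 6.27 = 73.71 L

73.7 L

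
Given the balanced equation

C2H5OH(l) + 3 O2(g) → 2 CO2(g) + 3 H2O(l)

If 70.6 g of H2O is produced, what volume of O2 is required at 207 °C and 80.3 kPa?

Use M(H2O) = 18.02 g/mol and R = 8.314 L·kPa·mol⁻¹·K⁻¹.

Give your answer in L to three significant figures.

n(H2O) = 70.60 / 18.02 = 3.918 mol
n(O2) = (3/3) × 3.918 = 3.918 mol
V = nRT/P = 3.918 × 8.314 × 480.15 / 80.3 = 194.8 L

195 L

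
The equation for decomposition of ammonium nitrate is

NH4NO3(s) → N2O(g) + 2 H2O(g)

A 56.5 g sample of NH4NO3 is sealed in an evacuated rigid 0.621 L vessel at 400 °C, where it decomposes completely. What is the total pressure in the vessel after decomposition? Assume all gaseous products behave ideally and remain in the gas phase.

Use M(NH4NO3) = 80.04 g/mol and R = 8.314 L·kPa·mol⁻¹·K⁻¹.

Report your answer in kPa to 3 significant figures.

19100 kPa

n(NH4NO3) = 56.5 / 80.04 = 0.7059 mol
n(gas produced) = (3/1) × 0.7059 = 2.118 mol
P = nRT/V = 2.118 × 8.314 × 673.15 / 0.621 = 19090 kPa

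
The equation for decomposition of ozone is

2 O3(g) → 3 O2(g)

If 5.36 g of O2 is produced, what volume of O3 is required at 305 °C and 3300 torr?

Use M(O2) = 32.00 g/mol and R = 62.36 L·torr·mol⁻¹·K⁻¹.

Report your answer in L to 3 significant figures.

1.22 L

n(O2) = 5.360 / 32.00 = 0.1675 mol
n(O3) = (2/3) × 0.1675 = 0.1117 mol
V = nRT/P = 0.1117 × 62.36 × 578.15 / 3300 = 1.220 L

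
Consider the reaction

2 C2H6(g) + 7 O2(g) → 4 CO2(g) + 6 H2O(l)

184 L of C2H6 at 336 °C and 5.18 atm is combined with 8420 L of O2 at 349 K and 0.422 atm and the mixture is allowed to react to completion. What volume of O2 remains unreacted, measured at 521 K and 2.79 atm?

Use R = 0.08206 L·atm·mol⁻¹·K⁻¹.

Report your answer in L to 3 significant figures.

n(C2H6) = PV/RT = (5.18 × 184) / (0.08206 × 609.15) = 19.07 mol
n(O2) = PV/RT = (0.422 × 8420) / (0.08206 × 349) = 124.1 mol
For 19.07 mol C2H6, stoichiometry requires (7/2) × 19.07 = 66.75 mol O2; 124.1 mol is available, so C2H6 is limiting.
n(O2) consumed = (7/2) × 19.07 = 66.75 mol; remaining = 124.1 − 66.75 = 57.35 mol
V(O2) = nRT/P = 57.35 × 0.08206 × 521 / 2.79 = 878.8 L

879 L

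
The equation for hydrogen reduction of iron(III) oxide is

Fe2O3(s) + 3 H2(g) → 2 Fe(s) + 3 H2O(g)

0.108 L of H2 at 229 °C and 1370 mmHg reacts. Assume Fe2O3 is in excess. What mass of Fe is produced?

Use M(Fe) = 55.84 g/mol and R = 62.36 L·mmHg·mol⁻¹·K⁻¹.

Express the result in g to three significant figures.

n(H2) = PV/RT = (1370 × 0.108) / (62.36 × 502.15) = 0.004725 mol
n(Fe) = (2/3) × 0.004725 = 0.003150 mol
m(Fe) = 0.003150 × 55.84 = 0.1759 g

0.176 g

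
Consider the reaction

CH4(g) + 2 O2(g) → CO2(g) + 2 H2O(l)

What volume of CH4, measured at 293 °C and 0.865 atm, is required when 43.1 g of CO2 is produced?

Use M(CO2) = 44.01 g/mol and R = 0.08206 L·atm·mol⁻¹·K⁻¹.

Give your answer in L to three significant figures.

52.6 L

n(CO2) = 43.10 / 44.01 = 0.9793 mol
n(CH4) = (1/1) × 0.9793 = 0.9793 mol
V = nRT/P = 0.9793 × 0.08206 × 566.15 / 0.865 = 52.60 L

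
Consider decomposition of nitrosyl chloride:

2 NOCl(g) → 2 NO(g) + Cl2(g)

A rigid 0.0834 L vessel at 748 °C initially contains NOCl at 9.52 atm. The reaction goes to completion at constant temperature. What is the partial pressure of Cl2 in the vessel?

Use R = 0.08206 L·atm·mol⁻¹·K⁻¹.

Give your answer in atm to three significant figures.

4.76 atm

n(NOCl)₀ = PV/RT = (9.52 × 0.0834) / (0.08206 × 1021.15) = 0.009475 mol
n(Cl2) = (1/2) × 0.009475 = 0.004738 mol
P(Cl2) = nRT/V = 0.004738 × 0.08206 × 1021.15 / 0.0834 = 4.760 atm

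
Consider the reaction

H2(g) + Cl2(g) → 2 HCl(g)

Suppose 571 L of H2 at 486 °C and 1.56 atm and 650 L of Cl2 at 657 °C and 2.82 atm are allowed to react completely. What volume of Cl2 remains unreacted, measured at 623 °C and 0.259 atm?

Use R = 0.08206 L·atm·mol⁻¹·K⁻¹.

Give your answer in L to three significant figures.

n(H2) = PV/RT = (1.56 × 571) / (0.08206 × 759.15) = 14.30 mol
n(Cl2) = PV/RT = (2.82 × 650) / (0.08206 × 930.15) = 24.01 mol
For 14.30 mol H2, stoichiometry requires (1/1) × 14.30 = 14.30 mol Cl2; 24.01 mol is available, so H2 is limiting.
n(Cl2) consumed = (1/1) × 14.30 = 14.30 mol; remaining = 24.01 − 14.30 = 9.710 mol
V(Cl2) = nRT/P = 9.710 × 0.08206 × 896.15 / 0.259 = 2757 L

2760 L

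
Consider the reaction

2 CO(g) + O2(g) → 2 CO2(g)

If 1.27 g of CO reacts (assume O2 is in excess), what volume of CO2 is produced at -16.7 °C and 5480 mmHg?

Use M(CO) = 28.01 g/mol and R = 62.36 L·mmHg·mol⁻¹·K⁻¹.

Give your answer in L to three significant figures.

0.132 L

n(CO) = 1.270 / 28.01 = 0.04534 mol
n(CO2) = (2/2) × 0.04534 = 0.04534 mol
V = nRT/P = 0.04534 × 62.36 × 256.45 / 5480 = 0.1323 L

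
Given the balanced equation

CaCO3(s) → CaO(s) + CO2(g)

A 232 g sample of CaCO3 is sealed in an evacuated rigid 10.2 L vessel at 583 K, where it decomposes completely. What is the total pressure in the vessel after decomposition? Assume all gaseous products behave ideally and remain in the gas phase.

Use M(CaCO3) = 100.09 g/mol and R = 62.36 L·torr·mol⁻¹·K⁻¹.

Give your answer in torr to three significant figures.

8260 torr

n(CaCO3) = 232 / 100.09 = 2.318 mol
n(gas produced) = (1/1) × 2.318 = 2.318 mol
P = nRT/V = 2.318 × 62.36 × 583 / 10.2 = 8262 torr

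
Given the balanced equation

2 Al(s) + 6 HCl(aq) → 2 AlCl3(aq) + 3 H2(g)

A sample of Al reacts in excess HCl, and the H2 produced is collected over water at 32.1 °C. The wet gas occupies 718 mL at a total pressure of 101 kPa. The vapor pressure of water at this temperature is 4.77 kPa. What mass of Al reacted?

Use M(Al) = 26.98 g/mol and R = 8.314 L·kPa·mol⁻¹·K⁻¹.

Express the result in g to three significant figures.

0.490 g

P(H2) = 101 − 4.77 = 96.23 kPa
n(H2) = PV/RT = (96.23 × 0.7180) / (8.314 × 305.25) = 0.02723 mol
n(Al) = (2/3) × 0.02723 = 0.01815 mol
m(Al) = 0.01815 × 26.98 = 0.4897 g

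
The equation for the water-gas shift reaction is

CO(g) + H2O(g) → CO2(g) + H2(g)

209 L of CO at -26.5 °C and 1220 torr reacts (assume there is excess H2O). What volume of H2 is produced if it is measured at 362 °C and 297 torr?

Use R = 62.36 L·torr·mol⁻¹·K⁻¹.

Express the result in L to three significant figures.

2210 L

n(CO) = PV/RT = (1220 × 209) / (62.36 × 246.65) = 16.58 mol
n(H2) = (1/1) × 16.58 = 16.58 mol
V = nRT/P = 16.58 × 62.36 × 635.15 / 297 = 2211 L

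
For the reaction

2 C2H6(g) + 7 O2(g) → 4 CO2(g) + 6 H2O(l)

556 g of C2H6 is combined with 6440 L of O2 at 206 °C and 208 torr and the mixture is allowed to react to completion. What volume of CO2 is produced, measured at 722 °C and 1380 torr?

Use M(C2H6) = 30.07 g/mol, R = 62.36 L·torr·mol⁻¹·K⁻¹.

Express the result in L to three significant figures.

n(C2H6) = 556 / 30.07 = 18.49 mol
n(O2) = PV/RT = (208 × 6440) / (62.36 × 479.15) = 44.83 mol
For 18.49 mol C2H6, stoichiometry requires (7/2) × 18.49 = 64.71 mol O2; 44.83 mol is available, so O2 is limiting.
n(CO2) = (4/7) × 44.83 = 25.62 mol
V(CO2) = nRT/P = 25.62 × 62.36 × 995.15 / 1380 = 1152 L

1150 L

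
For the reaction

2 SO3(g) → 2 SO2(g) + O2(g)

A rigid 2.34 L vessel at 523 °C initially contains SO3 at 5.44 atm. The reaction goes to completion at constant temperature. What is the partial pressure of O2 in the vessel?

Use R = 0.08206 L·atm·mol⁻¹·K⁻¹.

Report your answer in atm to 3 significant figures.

n(SO3)₀ = PV/RT = (5.44 × 2.34) / (0.08206 × 796.15) = 0.1948 mol
n(O2) = (1/2) × 0.1948 = 0.09740 mol
P(O2) = nRT/V = 0.09740 × 0.08206 × 796.15 / 2.34 = 2.719 atm

2.72 atm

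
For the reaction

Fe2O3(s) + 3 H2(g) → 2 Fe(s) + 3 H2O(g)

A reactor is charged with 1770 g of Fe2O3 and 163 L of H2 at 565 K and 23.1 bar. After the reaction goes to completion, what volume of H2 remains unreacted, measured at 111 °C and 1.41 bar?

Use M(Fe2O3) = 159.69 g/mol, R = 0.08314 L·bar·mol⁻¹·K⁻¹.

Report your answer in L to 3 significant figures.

1060 L

n(Fe2O3) = 1770 / 159.69 = 11.08 mol
n(H2) = PV/RT = (23.1 × 163) / (0.08314 × 565) = 80.16 mol
For 11.08 mol Fe2O3, stoichiometry requires (3/1) × 11.08 = 33.24 mol H2; 80.16 mol is available, so Fe2O3 is limiting.
n(H2) consumed = (3/1) × 11.08 = 33.24 mol; remaining = 80.16 − 33.24 = 46.92 mol
V(H2) = nRT/P = 46.92 × 0.08314 × 384.15 / 1.41 = 1063 L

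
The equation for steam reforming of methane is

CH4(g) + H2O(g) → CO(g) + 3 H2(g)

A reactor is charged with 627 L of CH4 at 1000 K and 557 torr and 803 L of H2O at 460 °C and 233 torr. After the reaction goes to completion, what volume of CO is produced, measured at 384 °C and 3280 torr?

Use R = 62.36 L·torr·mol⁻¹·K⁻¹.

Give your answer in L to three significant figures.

51.1 L

n(CH4) = PV/RT = (557 × 627) / (62.36 × 1000) = 5.600 mol
n(H2O) = PV/RT = (233 × 803) / (62.36 × 733.15) = 4.092 mol
For 5.600 mol CH4, stoichiometry requires (1/1) × 5.600 = 5.600 mol H2O; 4.092 mol is available, so H2O is limiting.
n(CO) = (1/1) × 4.092 = 4.092 mol
V(CO) = nRT/P = 4.092 × 62.36 × 657.15 / 3280 = 51.12 L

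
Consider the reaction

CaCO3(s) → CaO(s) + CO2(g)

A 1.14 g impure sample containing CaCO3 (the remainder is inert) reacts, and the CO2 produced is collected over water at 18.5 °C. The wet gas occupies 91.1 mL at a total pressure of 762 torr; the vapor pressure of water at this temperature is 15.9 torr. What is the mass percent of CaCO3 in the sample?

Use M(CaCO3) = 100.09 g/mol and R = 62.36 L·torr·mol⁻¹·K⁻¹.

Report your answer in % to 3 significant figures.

32.8 %

P(CO2) = 762 − 15.9 = 746.1 torr
n(CO2) = PV/RT = (746.1 × 0.09110) / (62.36 × 291.65) = 0.003737 mol
n(CaCO3) = (1/1) × 0.003737 = 0.003737 mol
m(CaCO3) = 0.003737 × 100.09 = 0.3740 g
%CaCO3 = 0.3740 / 1.14 × 100 = 32.81%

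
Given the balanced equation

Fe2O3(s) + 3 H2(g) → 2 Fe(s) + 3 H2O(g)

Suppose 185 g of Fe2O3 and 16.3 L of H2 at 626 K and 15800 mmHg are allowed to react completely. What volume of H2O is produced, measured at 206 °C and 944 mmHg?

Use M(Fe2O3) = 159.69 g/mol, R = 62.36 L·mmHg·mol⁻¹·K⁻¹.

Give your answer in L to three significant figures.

n(Fe2O3) = 185 / 159.69 = 1.158 mol
n(H2) = PV/RT = (15800 × 16.3) / (62.36 × 626) = 6.597 mol
For 1.158 mol Fe2O3, stoichiometry requires (3/1) × 1.158 = 3.474 mol H2; 6.597 mol is available, so Fe2O3 is limiting.
n(H2O) = (3/1) × 1.158 = 3.474 mol
V(H2O) = nRT/P = 3.474 × 62.36 × 479.15 / 944 = 110.0 L

110 L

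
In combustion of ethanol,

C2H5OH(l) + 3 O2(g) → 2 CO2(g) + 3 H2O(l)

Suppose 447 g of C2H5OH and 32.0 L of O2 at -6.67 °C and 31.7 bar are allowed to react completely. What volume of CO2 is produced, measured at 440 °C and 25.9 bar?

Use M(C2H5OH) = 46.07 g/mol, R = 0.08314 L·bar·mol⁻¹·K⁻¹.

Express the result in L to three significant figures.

44.4 L

n(C2H5OH) = 447 / 46.07 = 9.703 mol
n(O2) = PV/RT = (31.7 × 32.0) / (0.08314 × 266.48) = 45.79 mol
For 9.703 mol C2H5OH, stoichiometry requires (3/1) × 9.703 = 29.11 mol O2; 45.79 mol is available, so C2H5OH is limiting.
n(CO2) = (2/1) × 9.703 = 19.41 mol
V(CO2) = nRT/P = 19.41 × 0.08314 × 713.15 / 25.9 = 44.43 L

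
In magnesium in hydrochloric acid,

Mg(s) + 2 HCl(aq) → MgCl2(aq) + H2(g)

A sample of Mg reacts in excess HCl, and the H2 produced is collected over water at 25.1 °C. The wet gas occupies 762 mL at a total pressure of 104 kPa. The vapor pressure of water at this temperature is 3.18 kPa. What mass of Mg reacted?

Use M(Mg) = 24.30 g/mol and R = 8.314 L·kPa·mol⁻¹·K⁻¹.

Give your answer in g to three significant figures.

0.753 g

P(H2) = 104 − 3.18 = 100.8 kPa
n(H2) = PV/RT = (100.8 × 0.7620) / (8.314 × 298.25) = 0.03098 mol
n(Mg) = (1/1) × 0.03098 = 0.03098 mol
m(Mg) = 0.03098 × 24.30 = 0.7528 g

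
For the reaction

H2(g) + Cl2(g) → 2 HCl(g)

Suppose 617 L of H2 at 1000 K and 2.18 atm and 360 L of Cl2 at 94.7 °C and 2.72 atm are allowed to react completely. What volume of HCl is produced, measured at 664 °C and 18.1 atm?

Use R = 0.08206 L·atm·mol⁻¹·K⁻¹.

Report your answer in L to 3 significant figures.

139 L

n(H2) = PV/RT = (2.18 × 617) / (0.08206 × 1000) = 16.39 mol
n(Cl2) = PV/RT = (2.72 × 360) / (0.08206 × 367.85) = 32.44 mol
For 16.39 mol H2, stoichiometry requires (1/1) × 16.39 = 16.39 mol Cl2; 32.44 mol is available, so H2 is limiting.
n(HCl) = (2/1) × 16.39 = 32.78 mol
V(HCl) = nRT/P = 32.78 × 0.08206 × 937.15 / 18.1 = 139.3 L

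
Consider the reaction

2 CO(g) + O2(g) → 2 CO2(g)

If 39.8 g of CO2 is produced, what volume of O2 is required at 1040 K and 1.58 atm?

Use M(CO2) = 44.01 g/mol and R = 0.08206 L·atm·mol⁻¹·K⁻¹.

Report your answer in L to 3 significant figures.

n(CO2) = 39.80 / 44.01 = 0.9043 mol
n(O2) = (1/2) × 0.9043 = 0.4521 mol
V = nRT/P = 0.4521 × 0.08206 × 1040 / 1.58 = 24.42 L

24.4 L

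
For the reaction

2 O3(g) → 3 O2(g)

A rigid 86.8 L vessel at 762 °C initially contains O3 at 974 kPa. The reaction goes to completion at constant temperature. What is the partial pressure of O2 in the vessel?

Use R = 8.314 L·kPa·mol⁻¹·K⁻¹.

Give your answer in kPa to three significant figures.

1460 kPa

n(O3)₀ = PV/RT = (974 × 86.8) / (8.314 × 1035.15) = 9.823 mol
n(O2) = (3/2) × 9.823 = 14.73 mol
P(O2) = nRT/V = 14.73 × 8.314 × 1035.15 / 86.8 = 1460 kPa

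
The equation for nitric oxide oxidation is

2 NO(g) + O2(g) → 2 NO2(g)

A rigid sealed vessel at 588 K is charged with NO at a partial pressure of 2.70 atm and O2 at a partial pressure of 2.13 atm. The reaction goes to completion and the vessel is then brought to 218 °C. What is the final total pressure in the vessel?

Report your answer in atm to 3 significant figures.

With V and T fixed, P_i ∝ n_i, so the mole ratios apply directly to partial pressures at 588 K.
P(O2) required for 2.70 atm of NO = (1/2) × 2.70 = 1.350 atm; available 2.13 atm, so NO is limiting.
P(O2) remaining = 2.13 − (1/2) × 2.70 = 0.7800 atm
P(gaseous products) = (2)/2 × 2.70 = 2.700 atm
P_total at 588 K = 0.7800 + 2.700 = 3.480 atm
Scaling to 218 °C: P = 3.480 × 491.15/588 = 2.907 atm

2.91 atm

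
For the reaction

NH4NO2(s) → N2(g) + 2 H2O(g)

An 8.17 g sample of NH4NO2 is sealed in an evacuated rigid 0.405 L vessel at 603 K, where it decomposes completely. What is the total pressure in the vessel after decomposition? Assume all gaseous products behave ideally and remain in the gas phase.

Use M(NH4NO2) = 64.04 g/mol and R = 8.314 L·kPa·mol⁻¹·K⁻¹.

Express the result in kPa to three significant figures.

4740 kPa

n(NH4NO2) = 8.17 / 64.04 = 0.1276 mol
n(gas produced) = (3/1) × 0.1276 = 0.3828 mol
P = nRT/V = 0.3828 × 8.314 × 603 / 0.405 = 4739 kPa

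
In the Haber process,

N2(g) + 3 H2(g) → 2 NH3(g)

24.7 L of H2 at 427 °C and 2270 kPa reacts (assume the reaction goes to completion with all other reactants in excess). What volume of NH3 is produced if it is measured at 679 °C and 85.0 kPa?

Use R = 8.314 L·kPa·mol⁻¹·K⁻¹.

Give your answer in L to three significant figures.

n(H2) = PV/RT = (2270 × 24.7) / (8.314 × 700.15) = 9.632 mol
n(NH3) = (2/3) × 9.632 = 6.421 mol
V = nRT/P = 6.421 × 8.314 × 952.15 / 85.0 = 598.0 L

598 L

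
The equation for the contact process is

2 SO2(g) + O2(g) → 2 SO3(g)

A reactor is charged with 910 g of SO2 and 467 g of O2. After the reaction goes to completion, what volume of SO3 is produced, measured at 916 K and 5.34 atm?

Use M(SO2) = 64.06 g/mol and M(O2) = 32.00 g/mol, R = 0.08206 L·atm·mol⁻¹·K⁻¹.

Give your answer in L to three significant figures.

200 L

n(SO2) = 910 / 64.06 = 14.21 mol
n(O2) = 467 / 32.00 = 14.59 mol
For 14.21 mol SO2, stoichiometry requires (1/2) × 14.21 = 7.105 mol O2; 14.59 mol is available, so SO2 is limiting.
n(SO3) = (2/2) × 14.21 = 14.21 mol
V(SO3) = nRT/P = 14.21 × 0.08206 × 916 / 5.34 = 200.0 L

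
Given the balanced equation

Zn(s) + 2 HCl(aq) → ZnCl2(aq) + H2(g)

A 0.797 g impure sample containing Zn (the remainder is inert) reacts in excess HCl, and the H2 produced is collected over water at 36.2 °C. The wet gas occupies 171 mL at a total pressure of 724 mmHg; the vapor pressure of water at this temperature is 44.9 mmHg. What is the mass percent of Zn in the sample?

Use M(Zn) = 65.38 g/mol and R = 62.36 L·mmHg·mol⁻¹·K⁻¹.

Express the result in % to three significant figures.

49.4 %

P(H2) = 724 − 44.9 = 679.1 mmHg
n(H2) = PV/RT = (679.1 × 0.1710) / (62.36 × 309.35) = 0.006020 mol
n(Zn) = (1/1) × 0.006020 = 0.006020 mol
m(Zn) = 0.006020 × 65.38 = 0.3936 g
%Zn = 0.3936 / 0.797 × 100 = 49.39%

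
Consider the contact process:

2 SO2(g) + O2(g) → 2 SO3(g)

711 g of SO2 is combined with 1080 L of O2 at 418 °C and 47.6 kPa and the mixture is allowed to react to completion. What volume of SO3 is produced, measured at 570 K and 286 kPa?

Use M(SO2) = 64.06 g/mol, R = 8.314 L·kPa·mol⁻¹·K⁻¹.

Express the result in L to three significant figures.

n(SO2) = 711 / 64.06 = 11.10 mol
n(O2) = PV/RT = (47.6 × 1080) / (8.314 × 691.15) = 8.946 mol
For 11.10 mol SO2, stoichiometry requires (1/2) × 11.10 = 5.550 mol O2; 8.946 mol is available, so SO2 is limiting.
n(SO3) = (2/2) × 11.10 = 11.10 mol
V(SO3) = nRT/P = 11.10 × 8.314 × 570 / 286 = 183.9 L

184 L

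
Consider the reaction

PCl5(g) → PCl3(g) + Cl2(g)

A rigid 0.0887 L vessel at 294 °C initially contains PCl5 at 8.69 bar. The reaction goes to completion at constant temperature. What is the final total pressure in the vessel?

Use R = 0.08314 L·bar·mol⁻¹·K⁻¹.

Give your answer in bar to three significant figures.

17.4 bar

At constant T and V, P ∝ n(gas): 1 mol gas → 2 mol gas.
P_final = (2/1) × 8.69 = 17.38 bar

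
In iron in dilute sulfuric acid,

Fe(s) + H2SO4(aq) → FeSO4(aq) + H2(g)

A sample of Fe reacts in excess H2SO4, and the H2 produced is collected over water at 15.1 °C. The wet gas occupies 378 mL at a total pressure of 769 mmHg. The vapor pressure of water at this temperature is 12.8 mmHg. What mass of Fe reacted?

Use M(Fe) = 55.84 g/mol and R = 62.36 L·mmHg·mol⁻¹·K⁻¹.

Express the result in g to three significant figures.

P(H2) = 769 − 12.8 = 756.2 mmHg
n(H2) = PV/RT = (756.2 × 0.3780) / (62.36 × 288.25) = 0.01590 mol
n(Fe) = (1/1) × 0.01590 = 0.01590 mol
m(Fe) = 0.01590 × 55.84 = 0.8879 g

0.888 g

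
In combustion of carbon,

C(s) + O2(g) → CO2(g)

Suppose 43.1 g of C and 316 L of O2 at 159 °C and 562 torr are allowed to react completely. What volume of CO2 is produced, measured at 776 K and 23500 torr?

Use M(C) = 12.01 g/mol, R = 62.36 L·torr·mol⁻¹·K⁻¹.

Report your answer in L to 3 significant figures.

n(C) = 43.1 / 12.01 = 3.589 mol
n(O2) = PV/RT = (562 × 316) / (62.36 × 432.15) = 6.590 mol
For 3.589 mol C, stoichiometry requires (1/1) × 3.589 = 3.589 mol O2; 6.590 mol is available, so C is limiting.
n(CO2) = (1/1) × 3.589 = 3.589 mol
V(CO2) = nRT/P = 3.589 × 62.36 × 776 / 23500 = 7.390 L

7.39 L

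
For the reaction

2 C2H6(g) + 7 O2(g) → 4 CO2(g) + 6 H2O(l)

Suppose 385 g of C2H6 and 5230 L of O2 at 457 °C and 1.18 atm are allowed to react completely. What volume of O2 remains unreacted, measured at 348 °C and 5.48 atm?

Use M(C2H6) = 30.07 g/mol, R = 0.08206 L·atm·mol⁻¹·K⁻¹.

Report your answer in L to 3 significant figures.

n(C2H6) = 385 / 30.07 = 12.80 mol
n(O2) = PV/RT = (1.18 × 5230) / (0.08206 × 730.15) = 103.0 mol
For 12.80 mol C2H6, stoichiometry requires (7/2) × 12.80 = 44.80 mol O2; 103.0 mol is available, so C2H6 is limiting.
n(O2) consumed = (7/2) × 12.80 = 44.80 mol; remaining = 103.0 − 44.80 = 58.20 mol
V(O2) = nRT/P = 58.20 × 0.08206 × 621.15 / 5.48 = 541.3 L

541 L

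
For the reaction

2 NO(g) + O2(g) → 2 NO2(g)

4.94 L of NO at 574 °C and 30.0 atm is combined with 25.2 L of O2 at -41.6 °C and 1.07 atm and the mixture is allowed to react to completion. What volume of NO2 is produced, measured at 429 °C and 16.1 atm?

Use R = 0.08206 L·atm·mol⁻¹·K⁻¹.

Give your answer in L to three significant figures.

n(NO) = PV/RT = (30.0 × 4.94) / (0.08206 × 847.15) = 2.132 mol
n(O2) = PV/RT = (1.07 × 25.2) / (0.08206 × 231.55) = 1.419 mol
For 2.132 mol NO, stoichiometry requires (1/2) × 2.132 = 1.066 mol O2; 1.419 mol is available, so NO is limiting.
n(NO2) = (2/2) × 2.132 = 2.132 mol
V(NO2) = nRT/P = 2.132 × 0.08206 × 702.15 / 16.1 = 7.630 L

7.63 L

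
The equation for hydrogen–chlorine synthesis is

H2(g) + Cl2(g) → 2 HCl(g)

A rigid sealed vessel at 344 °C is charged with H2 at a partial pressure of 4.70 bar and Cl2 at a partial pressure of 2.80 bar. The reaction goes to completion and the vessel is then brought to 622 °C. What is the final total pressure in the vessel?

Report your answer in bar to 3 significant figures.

10.9 bar

At constant V, partial pressures at 344 °C are proportional to moles, so apply stoichiometry directly to pressures.
P(Cl2) required for 4.70 bar of H2 = (1/1) × 4.70 = 4.700 bar; available 2.80 bar, so Cl2 is limiting.
P(H2) remaining = 4.70 − (1/1) × 2.80 = 1.900 bar
P(gaseous products) = (2)/1 × 2.80 = 5.600 bar
P_total at 344 °C = 1.900 + 5.600 = 7.500 bar
Scaling to 622 °C: P = 7.500 × 895.15/617.15 = 10.88 bar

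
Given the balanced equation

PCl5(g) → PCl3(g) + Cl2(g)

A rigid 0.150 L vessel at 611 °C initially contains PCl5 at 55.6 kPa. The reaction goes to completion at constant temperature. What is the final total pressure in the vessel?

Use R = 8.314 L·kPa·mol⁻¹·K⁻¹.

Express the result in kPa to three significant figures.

111 kPa

Rigid vessel, constant T ⇒ P scales with total gas moles (1 → 2).
P_final = (2/1) × 55.6 = 111.2 kPa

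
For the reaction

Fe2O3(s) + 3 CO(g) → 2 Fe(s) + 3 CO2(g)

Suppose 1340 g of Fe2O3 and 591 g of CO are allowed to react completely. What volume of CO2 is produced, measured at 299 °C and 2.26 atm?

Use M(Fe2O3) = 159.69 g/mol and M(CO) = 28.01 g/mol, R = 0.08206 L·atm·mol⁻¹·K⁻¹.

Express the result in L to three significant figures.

438 L

n(Fe2O3) = 1340 / 159.69 = 8.391 mol
n(CO) = 591 / 28.01 = 21.10 mol
For 8.391 mol Fe2O3, stoichiometry requires (3/1) × 8.391 = 25.17 mol CO; 21.10 mol is available, so CO is limiting.
n(CO2) = (3/3) × 21.10 = 21.10 mol
V(CO2) = nRT/P = 21.10 × 0.08206 × 572.15 / 2.26 = 438.3 L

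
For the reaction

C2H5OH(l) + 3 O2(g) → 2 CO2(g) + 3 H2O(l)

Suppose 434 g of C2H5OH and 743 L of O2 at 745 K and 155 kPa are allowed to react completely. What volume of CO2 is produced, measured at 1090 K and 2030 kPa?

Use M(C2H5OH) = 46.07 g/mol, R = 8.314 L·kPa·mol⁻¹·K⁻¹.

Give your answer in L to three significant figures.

n(C2H5OH) = 434 / 46.07 = 9.420 mol
n(O2) = PV/RT = (155 × 743) / (8.314 × 745) = 18.59 mol
For 9.420 mol C2H5OH, stoichiometry requires (3/1) × 9.420 = 28.26 mol O2; 18.59 mol is available, so O2 is limiting.
n(CO2) = (2/3) × 18.59 = 12.39 mol
V(CO2) = nRT/P = 12.39 × 8.314 × 1090 / 2030 = 55.31 L

55.3 L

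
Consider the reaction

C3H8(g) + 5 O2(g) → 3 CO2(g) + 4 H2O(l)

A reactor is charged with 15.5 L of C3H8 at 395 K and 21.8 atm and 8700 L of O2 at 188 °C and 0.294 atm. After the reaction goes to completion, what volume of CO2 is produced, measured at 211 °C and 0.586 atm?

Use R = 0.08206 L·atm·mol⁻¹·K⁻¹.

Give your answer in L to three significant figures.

n(C3H8) = PV/RT = (21.8 × 15.5) / (0.08206 × 395) = 10.42 mol
n(O2) = PV/RT = (0.294 × 8700) / (0.08206 × 461.15) = 67.59 mol
For 10.42 mol C3H8, stoichiometry requires (5/1) × 10.42 = 52.10 mol O2; 67.59 mol is available, so C3H8 is limiting.
n(CO2) = (3/1) × 10.42 = 31.26 mol
V(CO2) = nRT/P = 31.26 × 0.08206 × 484.15 / 0.586 = 2119 L

2120 L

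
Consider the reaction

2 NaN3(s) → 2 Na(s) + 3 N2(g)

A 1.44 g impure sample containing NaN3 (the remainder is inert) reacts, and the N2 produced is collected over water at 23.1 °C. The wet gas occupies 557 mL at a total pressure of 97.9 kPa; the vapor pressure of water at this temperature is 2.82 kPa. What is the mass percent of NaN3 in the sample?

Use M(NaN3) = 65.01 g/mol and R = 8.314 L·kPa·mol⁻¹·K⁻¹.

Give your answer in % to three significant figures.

P(N2) = 97.9 − 2.82 = 95.08 kPa
n(N2) = PV/RT = (95.08 × 0.5570) / (8.314 × 296.25) = 0.02150 mol
n(NaN3) = (2/3) × 0.02150 = 0.01433 mol
m(NaN3) = 0.01433 × 65.01 = 0.9316 g
%NaN3 = 0.9316 / 1.44 × 100 = 64.69%

64.7 %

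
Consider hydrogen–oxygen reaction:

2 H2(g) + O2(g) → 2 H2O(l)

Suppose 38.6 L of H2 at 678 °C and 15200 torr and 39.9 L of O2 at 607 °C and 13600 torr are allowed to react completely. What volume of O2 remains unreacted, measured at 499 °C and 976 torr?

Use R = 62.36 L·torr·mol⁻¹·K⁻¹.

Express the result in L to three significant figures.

n(H2) = PV/RT = (15200 × 38.6) / (62.36 × 951.15) = 9.892 mol
n(O2) = PV/RT = (13600 × 39.9) / (62.36 × 880.15) = 9.887 mol
For 9.892 mol H2, stoichiometry requires (1/2) × 9.892 = 4.946 mol O2; 9.887 mol is available, so H2 is limiting.
n(O2) consumed = (1/2) × 9.892 = 4.946 mol; remaining = 9.887 − 4.946 = 4.941 mol
V(O2) = nRT/P = 4.941 × 62.36 × 772.15 / 976 = 243.8 L

244 L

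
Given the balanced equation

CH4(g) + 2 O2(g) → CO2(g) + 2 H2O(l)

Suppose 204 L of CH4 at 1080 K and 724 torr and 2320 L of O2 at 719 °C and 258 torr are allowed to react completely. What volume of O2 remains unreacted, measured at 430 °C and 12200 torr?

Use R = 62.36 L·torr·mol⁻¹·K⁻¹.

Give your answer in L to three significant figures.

19.0 L

n(CH4) = PV/RT = (724 × 204) / (62.36 × 1080) = 2.193 mol
n(O2) = PV/RT = (258 × 2320) / (62.36 × 992.15) = 9.674 mol
For 2.193 mol CH4, stoichiometry requires (2/1) × 2.193 = 4.386 mol O2; 9.674 mol is available, so CH4 is limiting.
n(O2) consumed = (2/1) × 2.193 = 4.386 mol; remaining = 9.674 − 4.386 = 5.288 mol
V(O2) = nRT/P = 5.288 × 62.36 × 703.15 / 12200 = 19.01 L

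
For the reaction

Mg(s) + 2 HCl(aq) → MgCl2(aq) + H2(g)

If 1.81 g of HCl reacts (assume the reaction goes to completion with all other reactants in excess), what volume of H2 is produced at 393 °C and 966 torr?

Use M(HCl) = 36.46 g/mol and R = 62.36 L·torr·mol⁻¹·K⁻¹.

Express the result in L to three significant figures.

1.07 L

n(HCl) = 1.810 / 36.46 = 0.04964 mol
n(H2) = (1/2) × 0.04964 = 0.02482 mol
V = nRT/P = 0.02482 × 62.36 × 666.15 / 966 = 1.067 L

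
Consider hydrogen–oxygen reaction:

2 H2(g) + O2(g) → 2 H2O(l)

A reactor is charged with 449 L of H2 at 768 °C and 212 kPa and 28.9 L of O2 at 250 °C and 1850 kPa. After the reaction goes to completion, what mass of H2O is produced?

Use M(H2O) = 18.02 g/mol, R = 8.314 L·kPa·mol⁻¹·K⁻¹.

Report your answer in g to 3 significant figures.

n(H2) = PV/RT = (212 × 449) / (8.314 × 1041.15) = 11.00 mol
n(O2) = PV/RT = (1850 × 28.9) / (8.314 × 523.15) = 12.29 mol
For 11.00 mol H2, stoichiometry requires (1/2) × 11.00 = 5.500 mol O2; 12.29 mol is available, so H2 is limiting.
n(H2O) = (2/2) × 11.00 = 11.00 mol
m(H2O) = 11.00 × 18.02 = 198.2 g

198 g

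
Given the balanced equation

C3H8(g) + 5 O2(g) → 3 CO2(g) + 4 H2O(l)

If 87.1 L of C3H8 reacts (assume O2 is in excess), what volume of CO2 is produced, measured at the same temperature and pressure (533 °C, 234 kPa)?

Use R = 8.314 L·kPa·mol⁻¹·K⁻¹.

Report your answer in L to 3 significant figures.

At constant T and P, gas volumes are in the mole ratio: V(CO2) = (3/1) × 87.1 = 261.3 L

261 L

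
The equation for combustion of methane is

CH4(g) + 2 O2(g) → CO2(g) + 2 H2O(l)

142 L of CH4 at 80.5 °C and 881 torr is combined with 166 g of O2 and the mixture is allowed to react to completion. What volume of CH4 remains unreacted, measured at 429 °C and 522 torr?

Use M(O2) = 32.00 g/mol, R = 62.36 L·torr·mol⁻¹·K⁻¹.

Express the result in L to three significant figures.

258 L

n(CH4) = PV/RT = (881 × 142) / (62.36 × 353.65) = 5.673 mol
n(O2) = 166 / 32.00 = 5.188 mol
For 5.673 mol CH4, stoichiometry requires (2/1) × 5.673 = 11.35 mol O2; 5.188 mol is available, so O2 is limiting.
n(CH4) consumed = (1/2) × 5.188 = 2.594 mol; remaining = 5.673 − 2.594 = 3.079 mol
V(CH4) = nRT/P = 3.079 × 62.36 × 702.15 / 522 = 258.3 L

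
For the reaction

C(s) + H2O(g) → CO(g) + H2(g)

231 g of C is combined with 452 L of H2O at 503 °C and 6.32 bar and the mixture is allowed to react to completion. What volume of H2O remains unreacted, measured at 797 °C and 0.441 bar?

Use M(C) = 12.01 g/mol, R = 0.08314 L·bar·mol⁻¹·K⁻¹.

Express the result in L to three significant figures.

5050 L

n(C) = 231 / 12.01 = 19.23 mol
n(H2O) = PV/RT = (6.32 × 452) / (0.08314 × 776.15) = 44.27 mol
For 19.23 mol C, stoichiometry requires (1/1) × 19.23 = 19.23 mol H2O; 44.27 mol is available, so C is limiting.
n(H2O) consumed = (1/1) × 19.23 = 19.23 mol; remaining = 44.27 − 19.23 = 25.04 mol
V(H2O) = nRT/P = 25.04 × 0.08314 × 1070.15 / 0.441 = 5052 L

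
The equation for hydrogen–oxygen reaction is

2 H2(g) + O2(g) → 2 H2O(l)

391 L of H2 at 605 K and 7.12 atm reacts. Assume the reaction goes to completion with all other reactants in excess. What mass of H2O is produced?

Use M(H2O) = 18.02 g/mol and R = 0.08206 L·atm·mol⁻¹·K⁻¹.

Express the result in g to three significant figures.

n(H2) = PV/RT = (7.12 × 391) / (0.08206 × 605) = 56.08 mol
n(H2O) = (2/2) × 56.08 = 56.08 mol
m(H2O) = 56.08 × 18.02 = 1011 g

1010 g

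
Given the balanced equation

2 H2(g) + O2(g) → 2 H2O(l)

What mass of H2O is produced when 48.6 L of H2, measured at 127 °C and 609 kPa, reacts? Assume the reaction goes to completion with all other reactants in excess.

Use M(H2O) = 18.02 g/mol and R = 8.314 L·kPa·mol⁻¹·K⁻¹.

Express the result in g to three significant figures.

160 g

n(H2) = PV/RT = (609 × 48.6) / (8.314 × 400.15) = 8.897 mol
n(H2O) = (2/2) × 8.897 = 8.897 mol
m(H2O) = 8.897 × 18.02 = 160.3 g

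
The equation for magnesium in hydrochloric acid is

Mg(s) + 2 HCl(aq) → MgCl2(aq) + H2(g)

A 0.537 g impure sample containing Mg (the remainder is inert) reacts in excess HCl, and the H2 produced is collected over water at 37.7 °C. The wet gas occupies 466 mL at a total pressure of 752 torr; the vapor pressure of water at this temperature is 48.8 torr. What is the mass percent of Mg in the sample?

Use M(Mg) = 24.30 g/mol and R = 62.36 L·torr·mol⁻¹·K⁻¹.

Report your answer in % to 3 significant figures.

76.5 %

P(H2) = 752 − 48.8 = 703.2 torr
n(H2) = PV/RT = (703.2 × 0.4660) / (62.36 × 310.85) = 0.01690 mol
n(Mg) = (1/1) × 0.01690 = 0.01690 mol
m(Mg) = 0.01690 × 24.30 = 0.4107 g
%Mg = 0.4107 / 0.537 × 100 = 76.48%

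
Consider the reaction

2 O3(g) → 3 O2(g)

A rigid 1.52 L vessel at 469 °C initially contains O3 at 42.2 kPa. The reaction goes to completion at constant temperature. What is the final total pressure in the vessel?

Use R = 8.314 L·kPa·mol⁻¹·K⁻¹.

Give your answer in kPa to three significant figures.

63.3 kPa

At constant T and V, P ∝ n(gas): 2 mol gas → 3 mol gas.
P_final = (3/2) × 42.2 = 63.30 kPa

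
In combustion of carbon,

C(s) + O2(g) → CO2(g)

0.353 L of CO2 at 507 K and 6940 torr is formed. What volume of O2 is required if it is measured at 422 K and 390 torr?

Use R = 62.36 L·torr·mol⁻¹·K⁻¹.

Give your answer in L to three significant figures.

5.23 L

n(CO2) = PV/RT = (6940 × 0.353) / (62.36 × 507) = 0.07749 mol
n(O2) = (1/1) × 0.07749 = 0.07749 mol
V = nRT/P = 0.07749 × 62.36 × 422 / 390 = 5.229 L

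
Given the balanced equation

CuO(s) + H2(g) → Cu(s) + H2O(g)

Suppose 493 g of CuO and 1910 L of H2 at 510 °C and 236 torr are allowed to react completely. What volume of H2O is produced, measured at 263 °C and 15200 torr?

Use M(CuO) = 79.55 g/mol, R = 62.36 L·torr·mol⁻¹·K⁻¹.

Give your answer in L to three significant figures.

13.6 L

n(CuO) = 493 / 79.55 = 6.197 mol
n(H2) = PV/RT = (236 × 1910) / (62.36 × 783.15) = 9.230 mol
For 6.197 mol CuO, stoichiometry requires (1/1) × 6.197 = 6.197 mol H2; 9.230 mol is available, so CuO is limiting.
n(H2O) = (1/1) × 6.197 = 6.197 mol
V(H2O) = nRT/P = 6.197 × 62.36 × 536.15 / 15200 = 13.63 L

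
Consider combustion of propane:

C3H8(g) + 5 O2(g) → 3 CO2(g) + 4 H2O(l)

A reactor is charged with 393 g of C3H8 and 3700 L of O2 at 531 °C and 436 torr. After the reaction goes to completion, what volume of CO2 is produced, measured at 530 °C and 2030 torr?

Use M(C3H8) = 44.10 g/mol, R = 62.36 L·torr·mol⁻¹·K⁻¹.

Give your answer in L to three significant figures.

476 L

n(C3H8) = 393 / 44.10 = 8.912 mol
n(O2) = PV/RT = (436 × 3700) / (62.36 × 804.15) = 32.17 mol
For 8.912 mol C3H8, stoichiometry requires (5/1) × 8.912 = 44.56 mol O2; 32.17 mol is available, so O2 is limiting.
n(CO2) = (3/5) × 32.17 = 19.30 mol
V(CO2) = nRT/P = 19.30 × 62.36 × 803.15 / 2030 = 476.2 L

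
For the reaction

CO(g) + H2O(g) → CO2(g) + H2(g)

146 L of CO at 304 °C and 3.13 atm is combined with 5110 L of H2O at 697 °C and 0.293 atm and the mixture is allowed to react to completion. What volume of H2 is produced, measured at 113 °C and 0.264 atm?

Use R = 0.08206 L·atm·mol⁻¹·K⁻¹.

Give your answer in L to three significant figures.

1160 L

n(CO) = PV/RT = (3.13 × 146) / (0.08206 × 577.15) = 9.649 mol
n(H2O) = PV/RT = (0.293 × 5110) / (0.08206 × 970.15) = 18.81 mol
For 9.649 mol CO, stoichiometry requires (1/1) × 9.649 = 9.649 mol H2O; 18.81 mol is available, so CO is limiting.
n(H2) = (1/1) × 9.649 = 9.649 mol
V(H2) = nRT/P = 9.649 × 0.08206 × 386.15 / 0.264 = 1158 L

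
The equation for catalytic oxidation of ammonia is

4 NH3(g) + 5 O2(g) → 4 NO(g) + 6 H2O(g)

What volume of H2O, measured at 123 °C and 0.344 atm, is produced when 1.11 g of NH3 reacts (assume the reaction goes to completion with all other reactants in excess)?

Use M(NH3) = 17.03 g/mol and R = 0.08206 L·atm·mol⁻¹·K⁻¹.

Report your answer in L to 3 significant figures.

9.24 L

n(NH3) = 1.110 / 17.03 = 0.06518 mol
n(H2O) = (6/4) × 0.06518 = 0.09777 mol
V = nRT/P = 0.09777 × 0.08206 × 396.15 / 0.344 = 9.239 L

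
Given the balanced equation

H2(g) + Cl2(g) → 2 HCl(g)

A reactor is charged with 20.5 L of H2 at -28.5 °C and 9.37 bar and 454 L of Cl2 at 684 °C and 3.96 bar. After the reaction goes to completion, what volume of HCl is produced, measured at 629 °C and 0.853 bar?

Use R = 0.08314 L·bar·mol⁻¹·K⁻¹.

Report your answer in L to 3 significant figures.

n(H2) = PV/RT = (9.37 × 20.5) / (0.08314 × 244.65) = 9.444 mol
n(Cl2) = PV/RT = (3.96 × 454) / (0.08314 × 957.15) = 22.59 mol
For 9.444 mol H2, stoichiometry requires (1/1) × 9.444 = 9.444 mol Cl2; 22.59 mol is available, so H2 is limiting.
n(HCl) = (2/1) × 9.444 = 18.89 mol
V(HCl) = nRT/P = 18.89 × 0.08314 × 902.15 / 0.853 = 1661 L

1660 L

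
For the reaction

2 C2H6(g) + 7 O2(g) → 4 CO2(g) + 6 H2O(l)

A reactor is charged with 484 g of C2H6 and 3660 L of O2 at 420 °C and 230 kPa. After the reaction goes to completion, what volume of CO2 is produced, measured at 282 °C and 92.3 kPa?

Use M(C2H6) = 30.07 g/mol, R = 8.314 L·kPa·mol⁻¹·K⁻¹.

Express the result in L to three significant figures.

n(C2H6) = 484 / 30.07 = 16.10 mol
n(O2) = PV/RT = (230 × 3660) / (8.314 × 693.15) = 146.1 mol
For 16.10 mol C2H6, stoichiometry requires (7/2) × 16.10 = 56.35 mol O2; 146.1 mol is available, so C2H6 is limiting.
n(CO2) = (4/2) × 16.10 = 32.20 mol
V(CO2) = nRT/P = 32.20 × 8.314 × 555.15 / 92.3 = 1610 L

1610 L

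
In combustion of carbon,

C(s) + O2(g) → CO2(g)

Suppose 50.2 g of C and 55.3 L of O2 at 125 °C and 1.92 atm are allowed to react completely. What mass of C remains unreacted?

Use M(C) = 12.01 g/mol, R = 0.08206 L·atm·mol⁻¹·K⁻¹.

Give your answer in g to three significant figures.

n(C) = 50.2 / 12.01 = 4.180 mol
n(O2) = PV/RT = (1.92 × 55.3) / (0.08206 × 398.15) = 3.250 mol
For 4.180 mol C, stoichiometry requires (1/1) × 4.180 = 4.180 mol O2; 3.250 mol is available, so O2 is limiting.
n(C) consumed = (1/1) × 3.250 = 3.250 mol; remaining = 4.180 − 3.250 = 0.9300 mol
m(C) = 0.9300 × 12.01 = 11.17 g

11.2 g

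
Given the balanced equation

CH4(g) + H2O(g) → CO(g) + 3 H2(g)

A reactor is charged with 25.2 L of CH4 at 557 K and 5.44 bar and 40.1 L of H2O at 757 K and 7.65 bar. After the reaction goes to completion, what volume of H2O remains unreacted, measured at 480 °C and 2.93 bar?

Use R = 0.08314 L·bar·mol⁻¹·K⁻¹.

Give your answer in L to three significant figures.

40.9 L

n(CH4) = PV/RT = (5.44 × 25.2) / (0.08314 × 557) = 2.960 mol
n(H2O) = PV/RT = (7.65 × 40.1) / (0.08314 × 757) = 4.874 mol
For 2.960 mol CH4, stoichiometry requires (1/1) × 2.960 = 2.960 mol H2O; 4.874 mol is available, so CH4 is limiting.
n(H2O) consumed = (1/1) × 2.960 = 2.960 mol; remaining = 4.874 − 2.960 = 1.914 mol
V(H2O) = nRT/P = 1.914 × 0.08314 × 753.15 / 2.93 = 40.90 L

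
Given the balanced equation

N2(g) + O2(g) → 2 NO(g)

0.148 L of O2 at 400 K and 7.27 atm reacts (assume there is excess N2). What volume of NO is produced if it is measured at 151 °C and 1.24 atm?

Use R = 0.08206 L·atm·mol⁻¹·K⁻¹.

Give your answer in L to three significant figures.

1.84 L

n(O2) = PV/RT = (7.27 × 0.148) / (0.08206 × 400) = 0.03278 mol
n(NO) = (2/1) × 0.03278 = 0.06556 mol
V = nRT/P = 0.06556 × 0.08206 × 424.15 / 1.24 = 1.840 L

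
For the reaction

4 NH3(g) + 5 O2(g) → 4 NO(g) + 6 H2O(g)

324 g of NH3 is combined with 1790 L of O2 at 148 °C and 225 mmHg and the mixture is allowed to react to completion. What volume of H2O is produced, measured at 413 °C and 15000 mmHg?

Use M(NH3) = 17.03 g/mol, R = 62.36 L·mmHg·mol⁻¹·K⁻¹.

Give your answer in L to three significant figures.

n(NH3) = 324 / 17.03 = 19.03 mol
n(O2) = PV/RT = (225 × 1790) / (62.36 × 421.15) = 15.34 mol
For 19.03 mol NH3, stoichiometry requires (5/4) × 19.03 = 23.79 mol O2; 15.34 mol is available, so O2 is limiting.
n(H2O) = (6/5) × 15.34 = 18.41 mol
V(H2O) = nRT/P = 18.41 × 62.36 × 686.15 / 15000 = 52.52 L

52.5 L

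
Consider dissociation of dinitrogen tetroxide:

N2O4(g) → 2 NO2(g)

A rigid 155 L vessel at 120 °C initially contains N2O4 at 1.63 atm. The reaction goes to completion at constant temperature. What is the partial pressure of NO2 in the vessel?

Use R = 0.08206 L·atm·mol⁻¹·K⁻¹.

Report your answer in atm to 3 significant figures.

3.26 atm

n(N2O4)₀ = PV/RT = (1.63 × 155) / (0.08206 × 393.15) = 7.831 mol
n(NO2) = (2/1) × 7.831 = 15.66 mol
P(NO2) = nRT/V = 15.66 × 0.08206 × 393.15 / 155 = 3.259 atm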